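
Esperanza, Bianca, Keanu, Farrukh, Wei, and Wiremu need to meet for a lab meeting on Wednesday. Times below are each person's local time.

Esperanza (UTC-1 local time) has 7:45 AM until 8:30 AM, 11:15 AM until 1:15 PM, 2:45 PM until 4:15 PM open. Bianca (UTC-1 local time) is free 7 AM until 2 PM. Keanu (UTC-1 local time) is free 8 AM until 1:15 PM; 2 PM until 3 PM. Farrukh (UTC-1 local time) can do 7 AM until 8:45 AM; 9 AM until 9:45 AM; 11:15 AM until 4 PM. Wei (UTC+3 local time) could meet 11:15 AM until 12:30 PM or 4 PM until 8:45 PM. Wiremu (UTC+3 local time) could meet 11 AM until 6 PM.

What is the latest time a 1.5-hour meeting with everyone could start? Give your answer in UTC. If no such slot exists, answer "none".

Esperanza in UTC: 08:45-09:30, 12:15-14:15, 15:45-17:15 (add 1h to convert from UTC-1).
Bianca in UTC: 08:00-15:00 (add 1h to convert from UTC-1).
Keanu in UTC: 09:00-14:15, 15:00-16:00 (add 1h to convert from UTC-1).
Farrukh in UTC: 08:00-09:45, 10:00-10:45, 12:15-17:00 (add 1h to convert from UTC-1).
Wei in UTC: 08:15-09:30, 13:00-17:45 (subtract 3h to convert from UTC+3).
Wiremu in UTC: 08:00-15:00 (subtract 3h to convert from UTC+3).
Esperanza ∩ Bianca: 08:45-09:30, 12:15-14:15.
Esperanza ∩ Bianca ∩ Keanu: 09:00-09:30, 12:15-14:15.
Esperanza ∩ Bianca ∩ Keanu ∩ Farrukh: 09:00-09:30, 12:15-14:15.
Esperanza ∩ Bianca ∩ Keanu ∩ Farrukh ∩ Wei: 09:00-09:30, 13:00-14:15.
Esperanza ∩ Bianca ∩ Keanu ∩ Farrukh ∩ Wei ∩ Wiremu: 09:00-09:30, 13:00-14:15.
No common window is at least 90 minutes long.

none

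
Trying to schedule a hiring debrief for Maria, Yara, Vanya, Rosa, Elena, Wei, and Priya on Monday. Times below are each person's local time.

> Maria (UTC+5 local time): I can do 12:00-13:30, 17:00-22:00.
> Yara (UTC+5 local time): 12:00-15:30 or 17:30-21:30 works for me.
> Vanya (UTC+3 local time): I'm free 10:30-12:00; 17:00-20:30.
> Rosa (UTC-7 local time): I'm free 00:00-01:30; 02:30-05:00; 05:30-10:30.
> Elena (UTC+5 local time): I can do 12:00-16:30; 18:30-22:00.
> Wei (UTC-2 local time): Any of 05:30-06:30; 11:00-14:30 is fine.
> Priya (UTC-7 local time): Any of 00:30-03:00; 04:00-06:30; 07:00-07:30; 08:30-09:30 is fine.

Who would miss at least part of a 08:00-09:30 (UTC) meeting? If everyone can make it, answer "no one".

Maria in UTC: 07:00-08:30, 12:00-17:00 (subtract 5h to convert from UTC+5).
Yara in UTC: 07:00-10:30, 12:30-16:30 (subtract 5h to convert from UTC+5).
Vanya in UTC: 07:30-09:00, 14:00-17:30 (subtract 3h to convert from UTC+3).
Rosa in UTC: 07:00-08:30, 09:30-12:00, 12:30-17:30 (add 7h to convert from UTC-7).
Elena in UTC: 07:00-11:30, 13:30-17:00 (subtract 5h to convert from UTC+5).
Wei in UTC: 07:30-08:30, 13:00-16:30 (add 2h to convert from UTC-2).
Priya in UTC: 07:30-10:00, 11:00-13:30, 14:00-14:30, 15:30-16:30 (add 7h to convert from UTC-7).
Maria: not fully free for 08:00-09:30. Yara: free for 08:00-09:30. Vanya: not fully free for 08:00-09:30. Rosa: not fully free for 08:00-09:30. Elena: free for 08:00-09:30. Wei: not fully free for 08:00-09:30. Priya: free for 08:00-09:30.

Maria, Rosa, Vanya, Wei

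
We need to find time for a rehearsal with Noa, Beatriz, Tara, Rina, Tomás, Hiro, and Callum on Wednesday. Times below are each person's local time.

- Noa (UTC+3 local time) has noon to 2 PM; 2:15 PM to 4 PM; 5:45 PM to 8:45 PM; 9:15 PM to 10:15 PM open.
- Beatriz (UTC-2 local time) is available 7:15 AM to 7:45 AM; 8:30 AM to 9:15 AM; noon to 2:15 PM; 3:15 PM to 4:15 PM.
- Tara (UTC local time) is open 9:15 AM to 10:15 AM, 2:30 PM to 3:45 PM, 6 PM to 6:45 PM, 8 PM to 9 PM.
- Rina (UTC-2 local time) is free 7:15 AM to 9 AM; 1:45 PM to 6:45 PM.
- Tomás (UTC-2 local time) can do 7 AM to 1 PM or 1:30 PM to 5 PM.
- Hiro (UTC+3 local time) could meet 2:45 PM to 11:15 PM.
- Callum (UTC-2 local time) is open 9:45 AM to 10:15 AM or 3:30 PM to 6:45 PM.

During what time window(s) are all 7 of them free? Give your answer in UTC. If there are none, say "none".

none

Noa in UTC: 09:00-11:00, 11:15-13:00, 14:45-17:45, 18:15-19:15 (subtract 3h to convert from UTC+3).
Beatriz in UTC: 09:15-09:45, 10:30-11:15, 14:00-16:15, 17:15-18:15 (add 2h to convert from UTC-2).
Tara in UTC: 09:15-10:15, 14:30-15:45, 18:00-18:45, 20:00-21:00.
Rina in UTC: 09:15-11:00, 15:45-20:45 (add 2h to convert from UTC-2).
Tomás in UTC: 09:00-15:00, 15:30-19:00 (add 2h to convert from UTC-2).
Hiro in UTC: 11:45-20:15 (subtract 3h to convert from UTC+3).
Callum in UTC: 11:45-12:15, 17:30-20:45 (add 2h to convert from UTC-2).
Noa ∩ Beatriz: 09:15-09:45, 10:30-11:00, 14:45-16:15, 17:15-17:45.
Noa ∩ Beatriz ∩ Tara: 09:15-09:45, 14:45-15:45.
Noa ∩ Beatriz ∩ Tara ∩ Rina: 09:15-09:45.
Noa ∩ Beatriz ∩ Tara ∩ Rina ∩ Tomás: 09:15-09:45.
Noa ∩ Beatriz ∩ Tara ∩ Rina ∩ Tomás ∩ Hiro: ∅.
Noa ∩ Beatriz ∩ Tara ∩ Rina ∩ Tomás ∩ Hiro ∩ Callum: ∅.
There is no time when everyone is free.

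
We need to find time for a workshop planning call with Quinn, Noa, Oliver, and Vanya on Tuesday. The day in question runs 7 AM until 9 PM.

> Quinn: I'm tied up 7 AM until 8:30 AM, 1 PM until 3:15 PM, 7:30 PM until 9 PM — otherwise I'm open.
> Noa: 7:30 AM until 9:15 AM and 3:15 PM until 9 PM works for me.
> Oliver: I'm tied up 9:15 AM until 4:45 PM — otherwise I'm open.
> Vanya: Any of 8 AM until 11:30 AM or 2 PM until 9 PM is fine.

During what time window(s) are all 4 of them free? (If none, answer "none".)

Quinn free: 08:30-13:00, 15:15-19:30 (invert busy blocks within the working day).
Noa free: 07:30-09:15, 15:15-21:00.
Oliver free: 07:00-09:15, 16:45-21:00 (invert busy blocks within the working day).
Vanya free: 08:00-11:30, 14:00-21:00.
Quinn ∩ Noa: 08:30-09:15, 15:15-19:30.
Quinn ∩ Noa ∩ Oliver: 08:30-09:15, 16:45-19:30.
Quinn ∩ Noa ∩ Oliver ∩ Vanya: 08:30-09:15, 16:45-19:30.

08:30-09:15, 16:45-19:30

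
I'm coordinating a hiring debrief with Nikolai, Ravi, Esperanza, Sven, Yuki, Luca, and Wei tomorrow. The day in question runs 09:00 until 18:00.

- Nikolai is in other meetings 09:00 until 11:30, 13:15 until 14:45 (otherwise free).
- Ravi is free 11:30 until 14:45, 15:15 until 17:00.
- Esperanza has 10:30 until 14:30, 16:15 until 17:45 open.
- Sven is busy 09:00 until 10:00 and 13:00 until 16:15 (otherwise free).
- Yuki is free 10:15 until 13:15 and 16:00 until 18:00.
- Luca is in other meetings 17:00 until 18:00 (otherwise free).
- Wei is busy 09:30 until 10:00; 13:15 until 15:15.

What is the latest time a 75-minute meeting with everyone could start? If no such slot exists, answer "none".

11:45

Nikolai free: 11:30-13:15, 14:45-18:00 (invert busy blocks within the working day).
Ravi free: 11:30-14:45, 15:15-17:00.
Esperanza free: 10:30-14:30, 16:15-17:45.
Sven free: 10:00-13:00, 16:15-18:00 (invert busy blocks within the working day).
Yuki free: 10:15-13:15, 16:00-18:00.
Luca free: 09:00-17:00 (invert busy blocks within the working day).
Wei free: 09:00-09:30, 10:00-13:15, 15:15-18:00 (invert busy blocks within the working day).
Nikolai ∩ Ravi: 11:30-13:15, 15:15-17:00.
Nikolai ∩ Ravi ∩ Esperanza: 11:30-13:15, 16:15-17:00.
Nikolai ∩ Ravi ∩ Esperanza ∩ Sven: 11:30-13:00, 16:15-17:00.
Nikolai ∩ Ravi ∩ Esperanza ∩ Sven ∩ Yuki: 11:30-13:00, 16:15-17:00.
Nikolai ∩ Ravi ∩ Esperanza ∩ Sven ∩ Yuki ∩ Luca: 11:30-13:00, 16:15-17:00.
Nikolai ∩ Ravi ∩ Esperanza ∩ Sven ∩ Yuki ∩ Luca ∩ Wei: 11:30-13:00, 16:15-17:00.
So the common availability across everyone is 11:30-13:00, 16:15-17:00.
The last common window of at least 75 minutes is 11:30-13:00; a 75-minute meeting can start as late as 11:45 and still end by 13:00.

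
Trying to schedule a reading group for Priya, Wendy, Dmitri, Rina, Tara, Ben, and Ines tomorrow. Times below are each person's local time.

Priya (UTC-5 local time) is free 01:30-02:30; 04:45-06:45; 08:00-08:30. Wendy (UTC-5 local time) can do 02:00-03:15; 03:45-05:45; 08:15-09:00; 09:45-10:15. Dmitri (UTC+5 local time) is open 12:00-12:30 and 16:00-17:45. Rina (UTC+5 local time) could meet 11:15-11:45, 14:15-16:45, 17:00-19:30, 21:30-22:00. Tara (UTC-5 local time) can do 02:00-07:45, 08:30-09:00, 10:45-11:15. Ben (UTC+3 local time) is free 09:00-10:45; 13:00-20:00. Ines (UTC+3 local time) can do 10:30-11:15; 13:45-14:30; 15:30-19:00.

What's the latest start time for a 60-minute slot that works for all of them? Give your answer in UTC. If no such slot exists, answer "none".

Priya in UTC: 06:30-07:30, 09:45-11:45, 13:00-13:30 (add 5h to convert from UTC-5).
Wendy in UTC: 07:00-08:15, 08:45-10:45, 13:15-14:00, 14:45-15:15 (add 5h to convert from UTC-5).
Dmitri in UTC: 07:00-07:30, 11:00-12:45 (subtract 5h to convert from UTC+5).
Rina in UTC: 06:15-06:45, 09:15-11:45, 12:00-14:30, 16:30-17:00 (subtract 5h to convert from UTC+5).
Tara in UTC: 07:00-12:45, 13:30-14:00, 15:45-16:15 (add 5h to convert from UTC-5).
Ben in UTC: 06:00-07:45, 10:00-17:00 (subtract 3h to convert from UTC+3).
Ines in UTC: 07:30-08:15, 10:45-11:30, 12:30-16:00 (subtract 3h to convert from UTC+3).
Priya ∩ Wendy: 07:00-07:30, 09:45-10:45, 13:15-13:30.
Priya ∩ Wendy ∩ Dmitri: 07:00-07:30.
Priya ∩ Wendy ∩ Dmitri ∩ Rina: ∅.
Priya ∩ Wendy ∩ Dmitri ∩ Rina ∩ Tara: ∅.
Priya ∩ Wendy ∩ Dmitri ∩ Rina ∩ Tara ∩ Ben: ∅.
Priya ∩ Wendy ∩ Dmitri ∩ Rina ∩ Tara ∩ Ben ∩ Ines: ∅.
There is no time when everyone is free.
No common window is at least 60 minutes long.

none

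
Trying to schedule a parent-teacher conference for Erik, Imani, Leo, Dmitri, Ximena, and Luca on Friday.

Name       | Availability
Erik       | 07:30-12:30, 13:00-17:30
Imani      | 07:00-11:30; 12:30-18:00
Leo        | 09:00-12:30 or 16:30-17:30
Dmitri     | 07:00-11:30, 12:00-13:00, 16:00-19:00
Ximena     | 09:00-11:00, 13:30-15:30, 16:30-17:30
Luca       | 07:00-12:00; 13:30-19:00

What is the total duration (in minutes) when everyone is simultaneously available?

180

Erik ∩ Imani: 07:30-11:30, 13:00-17:30.
Erik ∩ Imani ∩ Leo: 09:00-11:30, 16:30-17:30.
Erik ∩ Imani ∩ Leo ∩ Dmitri: 09:00-11:30, 16:30-17:30.
Erik ∩ Imani ∩ Leo ∩ Dmitri ∩ Ximena: 09:00-11:00, 16:30-17:30.
Erik ∩ Imani ∩ Leo ∩ Dmitri ∩ Ximena ∩ Luca: 09:00-11:00, 16:30-17:30.
Summing the common windows: 120 + 60 = 180 minutes.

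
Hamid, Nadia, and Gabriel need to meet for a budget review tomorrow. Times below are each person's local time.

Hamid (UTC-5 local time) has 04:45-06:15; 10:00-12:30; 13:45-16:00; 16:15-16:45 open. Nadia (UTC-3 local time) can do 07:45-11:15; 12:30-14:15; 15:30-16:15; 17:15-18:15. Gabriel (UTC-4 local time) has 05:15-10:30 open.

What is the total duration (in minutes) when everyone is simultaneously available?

Hamid in UTC: 09:45-11:15, 15:00-17:30, 18:45-21:00, 21:15-21:45 (add 5h to convert from UTC-5).
Nadia in UTC: 10:45-14:15, 15:30-17:15, 18:30-19:15, 20:15-21:15 (add 3h to convert from UTC-3).
Gabriel in UTC: 09:15-14:30 (add 4h to convert from UTC-4).
Hamid ∩ Nadia: 10:45-11:15, 15:30-17:15, 18:45-19:15, 20:15-21:00.
Hamid ∩ Nadia ∩ Gabriel: 10:45-11:15.
That's a single block of 30 minutes.

30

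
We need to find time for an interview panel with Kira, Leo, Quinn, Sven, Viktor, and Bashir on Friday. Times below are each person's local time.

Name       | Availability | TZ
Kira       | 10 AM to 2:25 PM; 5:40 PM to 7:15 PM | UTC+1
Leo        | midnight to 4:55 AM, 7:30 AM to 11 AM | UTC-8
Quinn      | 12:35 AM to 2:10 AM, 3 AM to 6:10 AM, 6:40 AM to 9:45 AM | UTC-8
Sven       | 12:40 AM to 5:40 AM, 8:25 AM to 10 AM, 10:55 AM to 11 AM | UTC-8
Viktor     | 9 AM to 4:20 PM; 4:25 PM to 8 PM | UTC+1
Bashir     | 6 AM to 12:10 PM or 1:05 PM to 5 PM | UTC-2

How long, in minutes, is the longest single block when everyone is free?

Kira in UTC: 09:00-13:25, 16:40-18:15 (subtract 1h to convert from UTC+1).
Leo in UTC: 08:00-12:55, 15:30-19:00 (add 8h to convert from UTC-8).
Quinn in UTC: 08:35-10:10, 11:00-14:10, 14:40-17:45 (add 8h to convert from UTC-8).
Sven in UTC: 08:40-13:40, 16:25-18:00, 18:55-19:00 (add 8h to convert from UTC-8).
Viktor in UTC: 08:00-15:20, 15:25-19:00 (subtract 1h to convert from UTC+1).
Bashir in UTC: 08:00-14:10, 15:05-19:00 (add 2h to convert from UTC-2).
Kira ∩ Leo: 09:00-12:55, 16:40-18:15.
Kira ∩ Leo ∩ Quinn: 09:00-10:10, 11:00-12:55, 16:40-17:45.
Kira ∩ Leo ∩ Quinn ∩ Sven: 09:00-10:10, 11:00-12:55, 16:40-17:45.
Kira ∩ Leo ∩ Quinn ∩ Sven ∩ Viktor: 09:00-10:10, 11:00-12:55, 16:40-17:45.
Kira ∩ Leo ∩ Quinn ∩ Sven ∩ Viktor ∩ Bashir: 09:00-10:10, 11:00-12:55, 16:40-17:45.
So the common availability across everyone is 09:00-10:10, 11:00-12:55, 16:40-17:45.
The longest is 11:00-12:55 at 115 minutes.

115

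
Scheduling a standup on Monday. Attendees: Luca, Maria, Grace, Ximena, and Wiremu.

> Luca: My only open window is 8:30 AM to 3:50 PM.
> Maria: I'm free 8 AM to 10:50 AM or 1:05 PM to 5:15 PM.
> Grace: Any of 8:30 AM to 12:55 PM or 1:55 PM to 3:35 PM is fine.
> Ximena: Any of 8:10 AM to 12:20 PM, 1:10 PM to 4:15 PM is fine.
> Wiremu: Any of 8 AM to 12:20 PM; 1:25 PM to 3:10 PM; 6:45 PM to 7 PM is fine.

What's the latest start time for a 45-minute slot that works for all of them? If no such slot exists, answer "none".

Luca ∩ Maria: 08:30-10:50, 13:05-15:50.
Luca ∩ Maria ∩ Grace: 08:30-10:50, 13:55-15:35.
Luca ∩ Maria ∩ Grace ∩ Ximena: 08:30-10:50, 13:55-15:35.
Luca ∩ Maria ∩ Grace ∩ Ximena ∩ Wiremu: 08:30-10:50, 13:55-15:10.
The last common window of at least 45 minutes is 13:55-15:10; a 45-minute meeting can start as late as 14:25 and still end by 15:10.

14:25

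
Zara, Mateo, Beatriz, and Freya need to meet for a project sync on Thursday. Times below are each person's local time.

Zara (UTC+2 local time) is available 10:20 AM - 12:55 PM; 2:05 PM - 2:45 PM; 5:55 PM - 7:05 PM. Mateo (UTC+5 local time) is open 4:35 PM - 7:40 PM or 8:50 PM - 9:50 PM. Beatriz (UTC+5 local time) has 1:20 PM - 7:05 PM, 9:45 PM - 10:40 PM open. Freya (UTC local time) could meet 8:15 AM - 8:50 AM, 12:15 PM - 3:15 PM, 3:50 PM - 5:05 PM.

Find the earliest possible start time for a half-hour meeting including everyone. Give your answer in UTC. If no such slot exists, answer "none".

12:15

Zara in UTC: 08:20-10:55, 12:05-12:45, 15:55-17:05 (subtract 2h to convert from UTC+2).
Mateo in UTC: 11:35-14:40, 15:50-16:50 (subtract 5h to convert from UTC+5).
Beatriz in UTC: 08:20-14:05, 16:45-17:40 (subtract 5h to convert from UTC+5).
Freya in UTC: 08:15-08:50, 12:15-15:15, 15:50-17:05.
Zara ∩ Mateo: 12:05-12:45, 15:55-16:50.
Zara ∩ Mateo ∩ Beatriz: 12:05-12:45, 16:45-16:50.
Zara ∩ Mateo ∩ Beatriz ∩ Freya: 12:15-12:45, 16:45-16:50.
The first common window of at least 30 minutes is 12:15-12:45, so the earliest start is 12:15.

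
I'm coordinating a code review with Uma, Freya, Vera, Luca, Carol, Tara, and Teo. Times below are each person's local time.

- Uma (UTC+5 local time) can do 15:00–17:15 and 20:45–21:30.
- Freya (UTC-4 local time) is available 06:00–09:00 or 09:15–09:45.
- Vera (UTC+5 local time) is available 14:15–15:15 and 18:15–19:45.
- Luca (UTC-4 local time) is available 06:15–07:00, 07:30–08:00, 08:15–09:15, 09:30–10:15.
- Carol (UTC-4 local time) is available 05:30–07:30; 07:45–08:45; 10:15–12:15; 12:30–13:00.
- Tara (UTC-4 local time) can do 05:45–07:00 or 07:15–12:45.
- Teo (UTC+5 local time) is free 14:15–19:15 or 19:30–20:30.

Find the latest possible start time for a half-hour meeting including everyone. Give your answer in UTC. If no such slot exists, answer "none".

none

Uma in UTC: 10:00-12:15, 15:45-16:30 (subtract 5h to convert from UTC+5).
Freya in UTC: 10:00-13:00, 13:15-13:45 (add 4h to convert from UTC-4).
Vera in UTC: 09:15-10:15, 13:15-14:45 (subtract 5h to convert from UTC+5).
Luca in UTC: 10:15-11:00, 11:30-12:00, 12:15-13:15, 13:30-14:15 (add 4h to convert from UTC-4).
Carol in UTC: 09:30-11:30, 11:45-12:45, 14:15-16:15, 16:30-17:00 (add 4h to convert from UTC-4).
Tara in UTC: 09:45-11:00, 11:15-16:45 (add 4h to convert from UTC-4).
Teo in UTC: 09:15-14:15, 14:30-15:30 (subtract 5h to convert from UTC+5).
Uma ∩ Freya: 10:00-12:15.
Uma ∩ Freya ∩ Vera: 10:00-10:15.
Uma ∩ Freya ∩ Vera ∩ Luca: ∅.
Uma ∩ Freya ∩ Vera ∩ Luca ∩ Carol: ∅.
Uma ∩ Freya ∩ Vera ∩ Luca ∩ Carol ∩ Tara: ∅.
Uma ∩ Freya ∩ Vera ∩ Luca ∩ Carol ∩ Tara ∩ Teo: ∅.
There is no time when everyone is free.
No common window is at least 30 minutes long.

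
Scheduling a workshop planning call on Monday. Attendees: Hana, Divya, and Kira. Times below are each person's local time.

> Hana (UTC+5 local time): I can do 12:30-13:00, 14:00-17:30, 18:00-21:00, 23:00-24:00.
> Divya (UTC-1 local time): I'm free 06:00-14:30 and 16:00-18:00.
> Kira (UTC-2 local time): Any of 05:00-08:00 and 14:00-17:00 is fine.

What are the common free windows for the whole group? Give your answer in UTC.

07:30-08:00, 09:00-10:00, 18:00-19:00

Hana in UTC: 07:30-08:00, 09:00-12:30, 13:00-16:00, 18:00-19:00 (subtract 5h to convert from UTC+5).
Divya in UTC: 07:00-15:30, 17:00-19:00 (add 1h to convert from UTC-1).
Kira in UTC: 07:00-10:00, 16:00-19:00 (add 2h to convert from UTC-2).
Hana ∩ Divya: 07:30-08:00, 09:00-12:30, 13:00-15:30, 18:00-19:00.
Hana ∩ Divya ∩ Kira: 07:30-08:00, 09:00-10:00, 18:00-19:00.
Those are the intersection windows.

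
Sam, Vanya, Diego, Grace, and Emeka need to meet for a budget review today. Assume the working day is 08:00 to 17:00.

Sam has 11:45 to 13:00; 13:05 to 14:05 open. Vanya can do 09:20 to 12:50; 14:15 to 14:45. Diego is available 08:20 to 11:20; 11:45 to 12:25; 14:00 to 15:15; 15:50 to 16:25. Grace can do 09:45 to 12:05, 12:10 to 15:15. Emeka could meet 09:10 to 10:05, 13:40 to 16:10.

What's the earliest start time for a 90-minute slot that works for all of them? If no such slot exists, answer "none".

none

Sam ∩ Vanya: 11:45-12:50.
Sam ∩ Vanya ∩ Diego: 11:45-12:25.
Sam ∩ Vanya ∩ Diego ∩ Grace: 11:45-12:05, 12:10-12:25.
Sam ∩ Vanya ∩ Diego ∩ Grace ∩ Emeka: ∅.
There is no time when everyone is free.
No common window is at least 90 minutes long.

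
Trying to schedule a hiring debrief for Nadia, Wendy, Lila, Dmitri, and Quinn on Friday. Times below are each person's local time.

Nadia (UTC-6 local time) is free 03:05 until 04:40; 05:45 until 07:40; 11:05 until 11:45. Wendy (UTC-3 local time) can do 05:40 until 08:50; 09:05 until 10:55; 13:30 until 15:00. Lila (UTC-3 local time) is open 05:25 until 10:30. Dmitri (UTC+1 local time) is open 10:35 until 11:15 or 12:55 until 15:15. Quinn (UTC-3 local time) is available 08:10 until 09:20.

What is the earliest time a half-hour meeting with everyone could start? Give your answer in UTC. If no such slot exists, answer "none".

none

Nadia in UTC: 09:05-10:40, 11:45-13:40, 17:05-17:45 (add 6h to convert from UTC-6).
Wendy in UTC: 08:40-11:50, 12:05-13:55, 16:30-18:00 (add 3h to convert from UTC-3).
Lila in UTC: 08:25-13:30 (add 3h to convert from UTC-3).
Dmitri in UTC: 09:35-10:15, 11:55-14:15 (subtract 1h to convert from UTC+1).
Quinn in UTC: 11:10-12:20 (add 3h to convert from UTC-3).
Nadia ∩ Wendy: 09:05-10:40, 11:45-11:50, 12:05-13:40, 17:05-17:45.
Nadia ∩ Wendy ∩ Lila: 09:05-10:40, 11:45-11:50, 12:05-13:30.
Nadia ∩ Wendy ∩ Lila ∩ Dmitri: 09:35-10:15, 12:05-13:30.
Nadia ∩ Wendy ∩ Lila ∩ Dmitri ∩ Quinn: 12:05-12:20.
So the common availability across everyone is 12:05-12:20.
No common window is at least 30 minutes long.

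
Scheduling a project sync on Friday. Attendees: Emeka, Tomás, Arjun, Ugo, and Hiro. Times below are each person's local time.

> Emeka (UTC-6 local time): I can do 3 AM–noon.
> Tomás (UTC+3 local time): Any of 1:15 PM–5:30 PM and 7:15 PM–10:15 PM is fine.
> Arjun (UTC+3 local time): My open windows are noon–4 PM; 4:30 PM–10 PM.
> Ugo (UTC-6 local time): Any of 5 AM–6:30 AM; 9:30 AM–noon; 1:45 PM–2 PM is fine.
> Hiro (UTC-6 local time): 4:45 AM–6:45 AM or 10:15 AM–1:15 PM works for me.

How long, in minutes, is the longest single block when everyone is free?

Emeka in UTC: 09:00-18:00 (add 6h to convert from UTC-6).
Tomás in UTC: 10:15-14:30, 16:15-19:15 (subtract 3h to convert from UTC+3).
Arjun in UTC: 09:00-13:00, 13:30-19:00 (subtract 3h to convert from UTC+3).
Ugo in UTC: 11:00-12:30, 15:30-18:00, 19:45-20:00 (add 6h to convert from UTC-6).
Hiro in UTC: 10:45-12:45, 16:15-19:15 (add 6h to convert from UTC-6).
Emeka ∩ Tomás: 10:15-14:30, 16:15-18:00.
Emeka ∩ Tomás ∩ Arjun: 10:15-13:00, 13:30-14:30, 16:15-18:00.
Emeka ∩ Tomás ∩ Arjun ∩ Ugo: 11:00-12:30, 16:15-18:00.
Emeka ∩ Tomás ∩ Arjun ∩ Ugo ∩ Hiro: 11:00-12:30, 16:15-18:00.
The longest is 16:15-18:00 at 105 minutes.

105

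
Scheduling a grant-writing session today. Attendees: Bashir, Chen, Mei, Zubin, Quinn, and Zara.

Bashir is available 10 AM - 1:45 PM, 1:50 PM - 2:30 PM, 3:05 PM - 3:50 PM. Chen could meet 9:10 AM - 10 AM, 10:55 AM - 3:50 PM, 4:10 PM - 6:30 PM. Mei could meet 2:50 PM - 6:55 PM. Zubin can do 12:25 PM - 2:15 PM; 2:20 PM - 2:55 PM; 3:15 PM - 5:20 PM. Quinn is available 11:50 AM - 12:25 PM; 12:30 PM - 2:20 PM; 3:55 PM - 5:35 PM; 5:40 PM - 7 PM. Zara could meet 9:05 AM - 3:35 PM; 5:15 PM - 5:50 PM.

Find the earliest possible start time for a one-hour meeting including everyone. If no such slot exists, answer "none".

Bashir ∩ Chen: 10:55-13:45, 13:50-14:30, 15:05-15:50.
Bashir ∩ Chen ∩ Mei: 15:05-15:50.
Bashir ∩ Chen ∩ Mei ∩ Zubin: 15:15-15:50.
Bashir ∩ Chen ∩ Mei ∩ Zubin ∩ Quinn: ∅.
Bashir ∩ Chen ∩ Mei ∩ Zubin ∩ Quinn ∩ Zara: ∅.
There is no time when everyone is free.
No common window is at least 60 minutes long.

none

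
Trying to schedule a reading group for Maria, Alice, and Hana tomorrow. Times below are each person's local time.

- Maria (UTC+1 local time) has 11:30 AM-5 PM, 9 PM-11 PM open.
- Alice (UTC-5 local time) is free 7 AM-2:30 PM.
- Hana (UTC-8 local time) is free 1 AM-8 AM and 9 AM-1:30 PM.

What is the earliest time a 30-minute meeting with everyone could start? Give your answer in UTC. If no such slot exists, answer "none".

Maria in UTC: 10:30-16:00, 20:00-22:00 (subtract 1h to convert from UTC+1).
Alice in UTC: 12:00-19:30 (add 5h to convert from UTC-5).
Hana in UTC: 09:00-16:00, 17:00-21:30 (add 8h to convert from UTC-8).
Maria ∩ Alice: 12:00-16:00.
Maria ∩ Alice ∩ Hana: 12:00-16:00.
The first common window of at least 30 minutes is 12:00-16:00, so the earliest start is 12:00.

12:00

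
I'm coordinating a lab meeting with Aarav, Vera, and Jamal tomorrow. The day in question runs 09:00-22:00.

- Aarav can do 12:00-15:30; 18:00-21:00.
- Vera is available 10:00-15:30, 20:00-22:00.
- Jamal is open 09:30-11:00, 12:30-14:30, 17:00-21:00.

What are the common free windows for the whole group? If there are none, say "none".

12:30-14:30, 20:00-21:00

Aarav ∩ Vera: 12:00-15:30, 20:00-21:00.
Aarav ∩ Vera ∩ Jamal: 12:30-14:30, 20:00-21:00.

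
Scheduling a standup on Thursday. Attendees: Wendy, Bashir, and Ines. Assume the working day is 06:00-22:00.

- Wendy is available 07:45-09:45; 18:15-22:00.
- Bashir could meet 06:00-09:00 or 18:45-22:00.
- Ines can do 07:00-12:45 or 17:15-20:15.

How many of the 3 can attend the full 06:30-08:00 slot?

1

Bashir can make the full 06:30-08:00 slot — that's 1.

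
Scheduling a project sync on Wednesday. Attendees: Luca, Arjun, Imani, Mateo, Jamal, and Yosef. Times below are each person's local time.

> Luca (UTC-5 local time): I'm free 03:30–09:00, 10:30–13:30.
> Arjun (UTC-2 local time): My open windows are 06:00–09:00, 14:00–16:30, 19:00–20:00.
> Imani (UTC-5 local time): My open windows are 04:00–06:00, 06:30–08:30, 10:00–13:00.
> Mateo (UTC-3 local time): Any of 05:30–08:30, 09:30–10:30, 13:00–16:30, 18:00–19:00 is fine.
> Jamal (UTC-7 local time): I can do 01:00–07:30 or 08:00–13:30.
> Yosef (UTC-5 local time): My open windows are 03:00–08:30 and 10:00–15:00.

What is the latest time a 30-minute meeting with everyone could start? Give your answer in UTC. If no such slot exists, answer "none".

17:30

Luca in UTC: 08:30-14:00, 15:30-18:30 (add 5h to convert from UTC-5).
Arjun in UTC: 08:00-11:00, 16:00-18:30, 21:00-22:00 (add 2h to convert from UTC-2).
Imani in UTC: 09:00-11:00, 11:30-13:30, 15:00-18:00 (add 5h to convert from UTC-5).
Mateo in UTC: 08:30-11:30, 12:30-13:30, 16:00-19:30, 21:00-22:00 (add 3h to convert from UTC-3).
Jamal in UTC: 08:00-14:30, 15:00-20:30 (add 7h to convert from UTC-7).
Yosef in UTC: 08:00-13:30, 15:00-20:00 (add 5h to convert from UTC-5).
Luca ∩ Arjun: 08:30-11:00, 16:00-18:30.
Luca ∩ Arjun ∩ Imani: 09:00-11:00, 16:00-18:00.
Luca ∩ Arjun ∩ Imani ∩ Mateo: 09:00-11:00, 16:00-18:00.
Luca ∩ Arjun ∩ Imani ∩ Mateo ∩ Jamal: 09:00-11:00, 16:00-18:00.
Luca ∩ Arjun ∩ Imani ∩ Mateo ∩ Jamal ∩ Yosef: 09:00-11:00, 16:00-18:00.
So the common availability across everyone is 09:00-11:00, 16:00-18:00.
The last common window of at least 30 minutes is 16:00-18:00; a 30-minute meeting can start as late as 17:30 and still end by 18:00.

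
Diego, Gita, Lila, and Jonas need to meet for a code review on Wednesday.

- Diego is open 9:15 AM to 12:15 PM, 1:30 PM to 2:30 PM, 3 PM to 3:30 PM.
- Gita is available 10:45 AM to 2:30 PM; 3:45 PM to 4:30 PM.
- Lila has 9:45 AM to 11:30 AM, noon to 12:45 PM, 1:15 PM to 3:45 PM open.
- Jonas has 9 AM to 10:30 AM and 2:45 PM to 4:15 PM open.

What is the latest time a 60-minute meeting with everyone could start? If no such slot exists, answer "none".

Diego ∩ Gita: 10:45-12:15, 13:30-14:30.
Diego ∩ Gita ∩ Lila: 10:45-11:30, 12:00-12:15, 13:30-14:30.
Diego ∩ Gita ∩ Lila ∩ Jonas: ∅.
There is no time when everyone is free.
No common window is at least 60 minutes long.

none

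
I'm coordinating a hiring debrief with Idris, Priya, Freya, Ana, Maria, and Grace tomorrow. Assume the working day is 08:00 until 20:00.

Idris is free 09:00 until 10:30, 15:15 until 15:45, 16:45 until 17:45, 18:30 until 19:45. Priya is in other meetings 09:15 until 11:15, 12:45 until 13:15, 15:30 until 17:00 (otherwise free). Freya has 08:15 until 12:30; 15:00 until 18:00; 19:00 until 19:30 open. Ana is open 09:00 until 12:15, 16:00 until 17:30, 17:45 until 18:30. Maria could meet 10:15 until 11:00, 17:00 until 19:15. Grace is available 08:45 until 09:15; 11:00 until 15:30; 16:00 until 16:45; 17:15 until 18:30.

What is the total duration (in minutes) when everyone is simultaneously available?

Idris free: 09:00-10:30, 15:15-15:45, 16:45-17:45, 18:30-19:45.
Priya free: 08:00-09:15, 11:15-12:45, 13:15-15:30, 17:00-20:00 (invert busy blocks within the working day).
Freya free: 08:15-12:30, 15:00-18:00, 19:00-19:30.
Ana free: 09:00-12:15, 16:00-17:30, 17:45-18:30.
Maria free: 10:15-11:00, 17:00-19:15.
Grace free: 08:45-09:15, 11:00-15:30, 16:00-16:45, 17:15-18:30.
Idris ∩ Priya: 09:00-09:15, 15:15-15:30, 17:00-17:45, 18:30-19:45.
Idris ∩ Priya ∩ Freya: 09:00-09:15, 15:15-15:30, 17:00-17:45, 19:00-19:30.
Idris ∩ Priya ∩ Freya ∩ Ana: 09:00-09:15, 17:00-17:30.
Idris ∩ Priya ∩ Freya ∩ Ana ∩ Maria: 17:00-17:30.
Idris ∩ Priya ∩ Freya ∩ Ana ∩ Maria ∩ Grace: 17:15-17:30.
That's a single block of 15 minutes.

15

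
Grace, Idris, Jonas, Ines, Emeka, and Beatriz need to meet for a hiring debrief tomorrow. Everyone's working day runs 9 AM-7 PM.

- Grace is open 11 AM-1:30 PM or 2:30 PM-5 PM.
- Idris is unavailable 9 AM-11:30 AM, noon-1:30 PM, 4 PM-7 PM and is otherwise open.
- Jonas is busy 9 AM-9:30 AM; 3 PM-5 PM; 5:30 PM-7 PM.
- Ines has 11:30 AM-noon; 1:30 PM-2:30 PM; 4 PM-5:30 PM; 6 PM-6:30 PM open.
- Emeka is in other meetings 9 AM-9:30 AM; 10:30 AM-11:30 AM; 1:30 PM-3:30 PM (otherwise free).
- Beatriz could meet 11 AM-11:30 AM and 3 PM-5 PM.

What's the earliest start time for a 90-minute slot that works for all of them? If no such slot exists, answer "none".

Grace free: 11:00-13:30, 14:30-17:00.
Idris free: 11:30-12:00, 13:30-16:00 (invert busy blocks within the working day).
Jonas free: 09:30-15:00, 17:00-17:30 (invert busy blocks within the working day).
Ines free: 11:30-12:00, 13:30-14:30, 16:00-17:30, 18:00-18:30.
Emeka free: 09:30-10:30, 11:30-13:30, 15:30-19:00 (invert busy blocks within the working day).
Beatriz free: 11:00-11:30, 15:00-17:00.
Grace ∩ Idris: 11:30-12:00, 14:30-16:00.
Grace ∩ Idris ∩ Jonas: 11:30-12:00, 14:30-15:00.
Grace ∩ Idris ∩ Jonas ∩ Ines: 11:30-12:00.
Grace ∩ Idris ∩ Jonas ∩ Ines ∩ Emeka: 11:30-12:00.
Grace ∩ Idris ∩ Jonas ∩ Ines ∩ Emeka ∩ Beatriz: ∅.
There is no time when everyone is free.
No common window is at least 90 minutes long.

none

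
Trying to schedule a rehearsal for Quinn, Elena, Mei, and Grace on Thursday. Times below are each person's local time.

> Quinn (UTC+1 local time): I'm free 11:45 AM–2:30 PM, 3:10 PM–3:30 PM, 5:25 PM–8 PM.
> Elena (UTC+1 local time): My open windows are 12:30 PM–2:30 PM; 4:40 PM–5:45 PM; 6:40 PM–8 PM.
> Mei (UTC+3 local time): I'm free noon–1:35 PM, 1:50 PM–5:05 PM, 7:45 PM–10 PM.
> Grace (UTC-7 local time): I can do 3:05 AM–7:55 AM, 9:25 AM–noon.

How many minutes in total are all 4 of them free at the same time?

200

Quinn in UTC: 10:45-13:30, 14:10-14:30, 16:25-19:00 (subtract 1h to convert from UTC+1).
Elena in UTC: 11:30-13:30, 15:40-16:45, 17:40-19:00 (subtract 1h to convert from UTC+1).
Mei in UTC: 09:00-10:35, 10:50-14:05, 16:45-19:00 (subtract 3h to convert from UTC+3).
Grace in UTC: 10:05-14:55, 16:25-19:00 (add 7h to convert from UTC-7).
Quinn ∩ Elena: 11:30-13:30, 16:25-16:45, 17:40-19:00.
Quinn ∩ Elena ∩ Mei: 11:30-13:30, 17:40-19:00.
Quinn ∩ Elena ∩ Mei ∩ Grace: 11:30-13:30, 17:40-19:00.
So the common availability across everyone is 11:30-13:30, 17:40-19:00.
Summing the common windows: 120 + 80 = 200 minutes.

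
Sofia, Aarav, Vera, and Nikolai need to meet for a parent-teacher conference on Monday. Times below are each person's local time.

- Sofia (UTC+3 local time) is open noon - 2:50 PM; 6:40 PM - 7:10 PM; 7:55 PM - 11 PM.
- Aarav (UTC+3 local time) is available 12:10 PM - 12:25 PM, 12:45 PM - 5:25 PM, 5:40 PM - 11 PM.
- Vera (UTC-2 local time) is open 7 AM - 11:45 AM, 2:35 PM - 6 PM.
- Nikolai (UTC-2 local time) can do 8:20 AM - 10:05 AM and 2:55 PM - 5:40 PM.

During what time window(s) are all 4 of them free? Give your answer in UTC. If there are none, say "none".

10:20-11:50, 16:55-19:40

Sofia in UTC: 09:00-11:50, 15:40-16:10, 16:55-20:00 (subtract 3h to convert from UTC+3).
Aarav in UTC: 09:10-09:25, 09:45-14:25, 14:40-20:00 (subtract 3h to convert from UTC+3).
Vera in UTC: 09:00-13:45, 16:35-20:00 (add 2h to convert from UTC-2).
Nikolai in UTC: 10:20-12:05, 16:55-19:40 (add 2h to convert from UTC-2).
Sofia ∩ Aarav: 09:10-09:25, 09:45-11:50, 15:40-16:10, 16:55-20:00.
Sofia ∩ Aarav ∩ Vera: 09:10-09:25, 09:45-11:50, 16:55-20:00.
Sofia ∩ Aarav ∩ Vera ∩ Nikolai: 10:20-11:50, 16:55-19:40.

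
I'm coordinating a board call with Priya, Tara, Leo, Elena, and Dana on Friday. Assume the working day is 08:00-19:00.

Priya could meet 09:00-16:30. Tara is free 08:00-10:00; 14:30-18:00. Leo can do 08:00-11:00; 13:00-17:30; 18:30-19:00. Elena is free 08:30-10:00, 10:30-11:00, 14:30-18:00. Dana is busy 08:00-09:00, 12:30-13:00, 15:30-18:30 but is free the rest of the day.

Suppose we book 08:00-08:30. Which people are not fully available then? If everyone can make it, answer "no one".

Dana, Elena, Priya

Priya free: 09:00-16:30.
Tara free: 08:00-10:00, 14:30-18:00.
Leo free: 08:00-11:00, 13:00-17:30, 18:30-19:00.
Elena free: 08:30-10:00, 10:30-11:00, 14:30-18:00.
Dana free: 09:00-12:30, 13:00-15:30, 18:30-19:00 (invert busy blocks within the working day).
Priya: not fully free for 08:00-08:30. Tara: free for 08:00-08:30. Leo: free for 08:00-08:30. Elena: not fully free for 08:00-08:30. Dana: not fully free for 08:00-08:30.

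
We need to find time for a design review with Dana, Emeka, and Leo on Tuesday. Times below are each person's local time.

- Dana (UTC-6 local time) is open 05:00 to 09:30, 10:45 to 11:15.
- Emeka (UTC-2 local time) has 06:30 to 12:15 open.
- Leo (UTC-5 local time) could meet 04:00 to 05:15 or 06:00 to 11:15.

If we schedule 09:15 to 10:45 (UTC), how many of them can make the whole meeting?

1

Dana in UTC: 11:00-15:30, 16:45-17:15 (add 6h to convert from UTC-6).
Emeka in UTC: 08:30-14:15 (add 2h to convert from UTC-2).
Leo in UTC: 09:00-10:15, 11:00-16:15 (add 5h to convert from UTC-5).
Emeka can make the full 09:15-10:45 slot — that's 1.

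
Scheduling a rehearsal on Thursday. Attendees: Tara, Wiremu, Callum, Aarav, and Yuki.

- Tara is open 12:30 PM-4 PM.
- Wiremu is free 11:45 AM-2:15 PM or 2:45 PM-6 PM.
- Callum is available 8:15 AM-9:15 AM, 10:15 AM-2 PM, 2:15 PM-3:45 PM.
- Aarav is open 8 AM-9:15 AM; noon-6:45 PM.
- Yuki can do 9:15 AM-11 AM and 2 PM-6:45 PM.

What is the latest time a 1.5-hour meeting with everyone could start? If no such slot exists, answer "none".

none

Tara ∩ Wiremu: 12:30-14:15, 14:45-16:00.
Tara ∩ Wiremu ∩ Callum: 12:30-14:00, 14:45-15:45.
Tara ∩ Wiremu ∩ Callum ∩ Aarav: 12:30-14:00, 14:45-15:45.
Tara ∩ Wiremu ∩ Callum ∩ Aarav ∩ Yuki: 14:45-15:45.
So the common availability across everyone is 14:45-15:45.
No common window is at least 90 minutes long.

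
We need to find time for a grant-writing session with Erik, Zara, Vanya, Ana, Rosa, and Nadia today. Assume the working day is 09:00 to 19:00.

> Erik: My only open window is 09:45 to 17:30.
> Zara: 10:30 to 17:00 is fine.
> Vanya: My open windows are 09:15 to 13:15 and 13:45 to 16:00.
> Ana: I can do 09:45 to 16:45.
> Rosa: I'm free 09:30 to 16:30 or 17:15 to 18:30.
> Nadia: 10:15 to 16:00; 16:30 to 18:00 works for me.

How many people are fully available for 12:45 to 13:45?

5

Erik, Zara, Ana, Rosa, and Nadia can make the full 12:45-13:45 slot — that's 5.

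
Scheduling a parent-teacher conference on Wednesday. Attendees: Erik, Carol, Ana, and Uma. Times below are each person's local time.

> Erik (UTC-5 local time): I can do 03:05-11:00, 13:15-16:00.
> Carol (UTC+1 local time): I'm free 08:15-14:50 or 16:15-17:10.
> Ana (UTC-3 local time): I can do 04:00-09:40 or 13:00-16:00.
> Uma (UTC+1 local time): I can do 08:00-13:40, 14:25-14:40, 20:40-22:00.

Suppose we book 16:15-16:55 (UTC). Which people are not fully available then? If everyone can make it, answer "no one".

Erik in UTC: 08:05-16:00, 18:15-21:00 (add 5h to convert from UTC-5).
Carol in UTC: 07:15-13:50, 15:15-16:10 (subtract 1h to convert from UTC+1).
Ana in UTC: 07:00-12:40, 16:00-19:00 (add 3h to convert from UTC-3).
Uma in UTC: 07:00-12:40, 13:25-13:40, 19:40-21:00 (subtract 1h to convert from UTC+1).
Erik: not fully free for 16:15-16:55. Carol: not fully free for 16:15-16:55. Ana: free for 16:15-16:55. Uma: not fully free for 16:15-16:55.

Carol, Erik, Uma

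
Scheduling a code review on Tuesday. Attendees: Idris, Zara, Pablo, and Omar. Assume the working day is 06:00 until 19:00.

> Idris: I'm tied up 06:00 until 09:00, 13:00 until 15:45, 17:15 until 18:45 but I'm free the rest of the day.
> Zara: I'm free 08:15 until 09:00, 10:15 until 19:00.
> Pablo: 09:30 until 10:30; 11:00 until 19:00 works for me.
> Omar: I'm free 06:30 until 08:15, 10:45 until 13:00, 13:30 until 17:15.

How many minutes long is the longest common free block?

Idris free: 09:00-13:00, 15:45-17:15, 18:45-19:00 (invert busy blocks within the working day).
Zara free: 08:15-09:00, 10:15-19:00.
Pablo free: 09:30-10:30, 11:00-19:00.
Omar free: 06:30-08:15, 10:45-13:00, 13:30-17:15.
Idris ∩ Zara: 10:15-13:00, 15:45-17:15, 18:45-19:00.
Idris ∩ Zara ∩ Pablo: 10:15-10:30, 11:00-13:00, 15:45-17:15, 18:45-19:00.
Idris ∩ Zara ∩ Pablo ∩ Omar: 11:00-13:00, 15:45-17:15.
So the common availability across everyone is 11:00-13:00, 15:45-17:15.
The longest is 11:00-13:00 at 120 minutes.

120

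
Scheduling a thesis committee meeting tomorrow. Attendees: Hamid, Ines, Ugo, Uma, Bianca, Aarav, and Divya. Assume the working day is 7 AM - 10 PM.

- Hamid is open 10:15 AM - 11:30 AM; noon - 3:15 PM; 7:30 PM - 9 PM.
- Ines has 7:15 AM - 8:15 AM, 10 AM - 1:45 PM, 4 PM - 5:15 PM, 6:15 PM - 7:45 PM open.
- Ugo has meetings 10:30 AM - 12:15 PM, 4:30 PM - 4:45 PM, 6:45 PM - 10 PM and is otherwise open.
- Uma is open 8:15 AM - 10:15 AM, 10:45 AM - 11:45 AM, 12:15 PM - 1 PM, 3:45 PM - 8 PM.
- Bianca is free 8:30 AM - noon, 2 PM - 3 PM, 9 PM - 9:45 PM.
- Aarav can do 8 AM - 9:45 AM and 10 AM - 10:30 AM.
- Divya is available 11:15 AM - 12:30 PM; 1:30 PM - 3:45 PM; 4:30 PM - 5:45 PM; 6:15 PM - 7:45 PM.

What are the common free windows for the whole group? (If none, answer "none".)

Hamid free: 10:15-11:30, 12:00-15:15, 19:30-21:00.
Ines free: 07:15-08:15, 10:00-13:45, 16:00-17:15, 18:15-19:45.
Ugo free: 07:00-10:30, 12:15-16:30, 16:45-18:45 (invert busy blocks within the working day).
Uma free: 08:15-10:15, 10:45-11:45, 12:15-13:00, 15:45-20:00.
Bianca free: 08:30-12:00, 14:00-15:00, 21:00-21:45.
Aarav free: 08:00-09:45, 10:00-10:30.
Divya free: 11:15-12:30, 13:30-15:45, 16:30-17:45, 18:15-19:45.
Hamid ∩ Ines: 10:15-11:30, 12:00-13:45, 19:30-19:45.
Hamid ∩ Ines ∩ Ugo: 10:15-10:30, 12:15-13:45.
Hamid ∩ Ines ∩ Ugo ∩ Uma: 12:15-13:00.
Hamid ∩ Ines ∩ Ugo ∩ Uma ∩ Bianca: ∅.
Hamid ∩ Ines ∩ Ugo ∩ Uma ∩ Bianca ∩ Aarav: ∅.
Hamid ∩ Ines ∩ Ugo ∩ Uma ∩ Bianca ∩ Aarav ∩ Divya: ∅.
There is no time when everyone is free.

none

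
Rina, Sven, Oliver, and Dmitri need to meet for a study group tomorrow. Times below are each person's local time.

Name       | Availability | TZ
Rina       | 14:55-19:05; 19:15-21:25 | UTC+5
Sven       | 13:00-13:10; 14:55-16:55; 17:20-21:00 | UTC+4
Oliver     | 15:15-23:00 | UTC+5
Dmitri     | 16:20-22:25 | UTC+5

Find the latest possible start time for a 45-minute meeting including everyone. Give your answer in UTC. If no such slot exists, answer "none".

15:40

Rina in UTC: 09:55-14:05, 14:15-16:25 (subtract 5h to convert from UTC+5).
Sven in UTC: 09:00-09:10, 10:55-12:55, 13:20-17:00 (subtract 4h to convert from UTC+4).
Oliver in UTC: 10:15-18:00 (subtract 5h to convert from UTC+5).
Dmitri in UTC: 11:20-17:25 (subtract 5h to convert from UTC+5).
Rina ∩ Sven: 10:55-12:55, 13:20-14:05, 14:15-16:25.
Rina ∩ Sven ∩ Oliver: 10:55-12:55, 13:20-14:05, 14:15-16:25.
Rina ∩ Sven ∩ Oliver ∩ Dmitri: 11:20-12:55, 13:20-14:05, 14:15-16:25.
The last common window of at least 45 minutes is 14:15-16:25; a 45-minute meeting can start as late as 15:40 and still end by 16:25.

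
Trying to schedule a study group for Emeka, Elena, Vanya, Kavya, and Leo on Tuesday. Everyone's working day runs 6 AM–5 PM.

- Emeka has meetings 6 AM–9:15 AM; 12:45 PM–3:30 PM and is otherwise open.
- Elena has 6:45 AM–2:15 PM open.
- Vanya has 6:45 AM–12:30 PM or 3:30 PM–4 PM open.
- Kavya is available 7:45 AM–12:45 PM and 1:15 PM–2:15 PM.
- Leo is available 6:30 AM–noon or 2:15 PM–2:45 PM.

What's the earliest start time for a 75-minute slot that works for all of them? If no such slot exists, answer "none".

09:15

Emeka free: 09:15-12:45, 15:30-17:00 (invert busy blocks within the working day).
Elena free: 06:45-14:15.
Vanya free: 06:45-12:30, 15:30-16:00.
Kavya free: 07:45-12:45, 13:15-14:15.
Leo free: 06:30-12:00, 14:15-14:45.
Emeka ∩ Elena: 09:15-12:45.
Emeka ∩ Elena ∩ Vanya: 09:15-12:30.
Emeka ∩ Elena ∩ Vanya ∩ Kavya: 09:15-12:30.
Emeka ∩ Elena ∩ Vanya ∩ Kavya ∩ Leo: 09:15-12:00.
The first common window of at least 75 minutes is 09:15-12:00, so the earliest start is 09:15.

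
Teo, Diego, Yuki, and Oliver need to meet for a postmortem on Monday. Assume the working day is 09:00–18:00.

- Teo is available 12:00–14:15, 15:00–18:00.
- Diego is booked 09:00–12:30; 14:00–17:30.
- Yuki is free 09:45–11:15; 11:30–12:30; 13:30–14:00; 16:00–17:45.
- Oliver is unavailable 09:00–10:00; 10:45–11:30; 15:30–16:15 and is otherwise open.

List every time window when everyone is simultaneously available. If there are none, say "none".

Teo free: 12:00-14:15, 15:00-18:00.
Diego free: 12:30-14:00, 17:30-18:00 (invert busy blocks within the working day).
Yuki free: 09:45-11:15, 11:30-12:30, 13:30-14:00, 16:00-17:45.
Oliver free: 10:00-10:45, 11:30-15:30, 16:15-18:00 (invert busy blocks within the working day).
Teo ∩ Diego: 12:30-14:00, 17:30-18:00.
Teo ∩ Diego ∩ Yuki: 13:30-14:00, 17:30-17:45.
Teo ∩ Diego ∩ Yuki ∩ Oliver: 13:30-14:00, 17:30-17:45.

13:30-14:00, 17:30-17:45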